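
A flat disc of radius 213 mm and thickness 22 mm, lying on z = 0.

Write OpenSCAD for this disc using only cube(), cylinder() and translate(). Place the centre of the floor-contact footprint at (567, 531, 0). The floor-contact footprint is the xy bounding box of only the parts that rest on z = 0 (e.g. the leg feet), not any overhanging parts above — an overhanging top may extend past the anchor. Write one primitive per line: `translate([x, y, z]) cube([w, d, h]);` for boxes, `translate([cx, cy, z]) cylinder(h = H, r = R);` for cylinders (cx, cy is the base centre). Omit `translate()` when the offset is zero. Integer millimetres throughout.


translate([567, 531, 0]) cylinder(h = 22, r = 213);


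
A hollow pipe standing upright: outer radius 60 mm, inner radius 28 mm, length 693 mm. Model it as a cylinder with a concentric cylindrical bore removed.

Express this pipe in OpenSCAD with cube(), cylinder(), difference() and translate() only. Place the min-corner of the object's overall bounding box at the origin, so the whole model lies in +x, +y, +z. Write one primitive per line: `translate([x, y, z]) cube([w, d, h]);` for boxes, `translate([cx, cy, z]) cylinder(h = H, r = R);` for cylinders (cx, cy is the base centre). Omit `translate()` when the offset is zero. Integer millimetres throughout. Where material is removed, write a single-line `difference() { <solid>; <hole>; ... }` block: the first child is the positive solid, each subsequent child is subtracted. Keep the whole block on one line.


difference() { translate([60, 60, 0]) cylinder(h = 693, r = 60); translate([60, 60, 0]) cylinder(h = 693, r = 28); }


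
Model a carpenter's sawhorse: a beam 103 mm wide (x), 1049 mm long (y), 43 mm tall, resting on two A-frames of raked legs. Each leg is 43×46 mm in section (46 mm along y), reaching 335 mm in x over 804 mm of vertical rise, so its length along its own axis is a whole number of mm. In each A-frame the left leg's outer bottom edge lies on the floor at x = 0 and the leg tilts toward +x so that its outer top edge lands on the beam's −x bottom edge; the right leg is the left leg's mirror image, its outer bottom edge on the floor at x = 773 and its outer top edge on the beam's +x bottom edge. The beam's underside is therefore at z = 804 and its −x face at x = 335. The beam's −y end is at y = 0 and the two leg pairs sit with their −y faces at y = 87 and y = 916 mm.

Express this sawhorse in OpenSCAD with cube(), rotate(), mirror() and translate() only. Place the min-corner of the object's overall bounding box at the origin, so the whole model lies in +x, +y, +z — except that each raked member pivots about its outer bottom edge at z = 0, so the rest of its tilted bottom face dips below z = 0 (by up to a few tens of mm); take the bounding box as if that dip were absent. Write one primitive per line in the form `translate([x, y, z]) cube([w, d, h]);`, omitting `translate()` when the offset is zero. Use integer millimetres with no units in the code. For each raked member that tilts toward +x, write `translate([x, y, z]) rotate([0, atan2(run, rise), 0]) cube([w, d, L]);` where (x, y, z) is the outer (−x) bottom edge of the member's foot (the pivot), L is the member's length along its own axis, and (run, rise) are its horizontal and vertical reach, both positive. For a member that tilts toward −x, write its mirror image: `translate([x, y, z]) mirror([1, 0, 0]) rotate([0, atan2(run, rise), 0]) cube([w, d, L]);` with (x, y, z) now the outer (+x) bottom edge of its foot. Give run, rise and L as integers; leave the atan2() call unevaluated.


translate([335, 0, 804]) cube([103, 1049, 43]);
translate([0, 87, 0]) rotate([0, atan2(335, 804), 0]) cube([43, 46, 871]);
translate([773, 87, 0]) mirror([1, 0, 0]) rotate([0, atan2(335, 804), 0]) cube([43, 46, 871]);
translate([0, 916, 0]) rotate([0, atan2(335, 804), 0]) cube([43, 46, 871]);
translate([773, 916, 0]) mirror([1, 0, 0]) rotate([0, atan2(335, 804), 0]) cube([43, 46, 871]);


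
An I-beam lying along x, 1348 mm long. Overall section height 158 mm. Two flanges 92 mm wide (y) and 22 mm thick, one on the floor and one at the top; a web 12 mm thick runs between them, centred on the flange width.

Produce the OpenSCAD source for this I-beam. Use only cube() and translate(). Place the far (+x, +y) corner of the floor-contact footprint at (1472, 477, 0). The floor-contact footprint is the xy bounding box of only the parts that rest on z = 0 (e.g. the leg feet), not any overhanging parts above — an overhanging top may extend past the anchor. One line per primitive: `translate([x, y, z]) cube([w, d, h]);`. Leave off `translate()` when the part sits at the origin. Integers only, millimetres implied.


translate([124, 385, 0]) cube([1348, 92, 22]);
translate([124, 425, 22]) cube([1348, 12, 114]);
translate([124, 385, 136]) cube([1348, 92, 22]);


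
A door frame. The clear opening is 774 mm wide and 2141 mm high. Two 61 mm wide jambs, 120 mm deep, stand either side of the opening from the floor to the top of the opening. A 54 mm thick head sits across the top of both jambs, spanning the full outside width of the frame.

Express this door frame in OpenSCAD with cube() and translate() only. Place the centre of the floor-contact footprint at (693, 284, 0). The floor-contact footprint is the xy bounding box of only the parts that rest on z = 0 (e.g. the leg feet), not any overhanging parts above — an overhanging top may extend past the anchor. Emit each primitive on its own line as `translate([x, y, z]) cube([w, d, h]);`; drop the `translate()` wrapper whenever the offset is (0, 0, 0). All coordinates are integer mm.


translate([245, 224, 0]) cube([61, 120, 2141]);
translate([1080, 224, 0]) cube([61, 120, 2141]);
translate([245, 224, 2141]) cube([896, 120, 54]);


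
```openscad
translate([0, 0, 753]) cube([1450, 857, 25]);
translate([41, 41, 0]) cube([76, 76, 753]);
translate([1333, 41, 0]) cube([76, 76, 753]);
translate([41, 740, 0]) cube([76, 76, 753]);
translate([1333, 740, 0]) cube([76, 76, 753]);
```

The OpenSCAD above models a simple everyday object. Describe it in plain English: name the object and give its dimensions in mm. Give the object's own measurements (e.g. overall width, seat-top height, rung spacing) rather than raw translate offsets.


A table: top 1450 mm (x) × 857 mm (y), 25 mm thick, upper face at z = 778 mm, on four 76×76 mm square legs, each inset 41 mm from the nearest pair of top edges from z = 0 to the bottom of the top.


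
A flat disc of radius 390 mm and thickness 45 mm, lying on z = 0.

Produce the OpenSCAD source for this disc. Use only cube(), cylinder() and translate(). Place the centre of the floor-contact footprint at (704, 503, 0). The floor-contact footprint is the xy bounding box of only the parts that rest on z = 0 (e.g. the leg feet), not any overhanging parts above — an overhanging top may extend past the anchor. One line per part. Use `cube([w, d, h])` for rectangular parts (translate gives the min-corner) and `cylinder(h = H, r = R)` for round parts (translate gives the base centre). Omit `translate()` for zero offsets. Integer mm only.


translate([704, 503, 0]) cylinder(h = 45, r = 390);


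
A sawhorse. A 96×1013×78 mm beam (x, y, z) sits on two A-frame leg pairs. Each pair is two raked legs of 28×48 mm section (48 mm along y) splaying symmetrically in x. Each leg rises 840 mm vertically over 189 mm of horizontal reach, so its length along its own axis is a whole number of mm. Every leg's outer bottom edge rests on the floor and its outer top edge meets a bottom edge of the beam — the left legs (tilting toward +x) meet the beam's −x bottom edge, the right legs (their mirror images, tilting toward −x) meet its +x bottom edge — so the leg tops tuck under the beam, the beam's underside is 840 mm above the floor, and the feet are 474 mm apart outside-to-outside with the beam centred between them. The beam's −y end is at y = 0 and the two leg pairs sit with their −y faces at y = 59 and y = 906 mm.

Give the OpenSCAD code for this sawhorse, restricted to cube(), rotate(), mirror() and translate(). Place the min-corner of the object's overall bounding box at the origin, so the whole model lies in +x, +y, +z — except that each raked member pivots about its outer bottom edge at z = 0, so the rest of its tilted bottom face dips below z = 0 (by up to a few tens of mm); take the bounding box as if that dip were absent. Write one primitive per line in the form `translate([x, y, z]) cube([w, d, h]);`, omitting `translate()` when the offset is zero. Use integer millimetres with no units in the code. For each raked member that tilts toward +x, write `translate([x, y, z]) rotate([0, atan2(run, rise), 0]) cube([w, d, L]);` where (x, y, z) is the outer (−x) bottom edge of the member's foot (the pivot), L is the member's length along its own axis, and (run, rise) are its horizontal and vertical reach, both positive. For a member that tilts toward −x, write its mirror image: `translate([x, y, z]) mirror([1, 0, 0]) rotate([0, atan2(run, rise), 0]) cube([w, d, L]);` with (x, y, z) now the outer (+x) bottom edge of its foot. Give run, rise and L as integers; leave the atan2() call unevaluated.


translate([189, 0, 840]) cube([96, 1013, 78]);
translate([0, 59, 0]) rotate([0, atan2(189, 840), 0]) cube([28, 48, 861]);
translate([474, 59, 0]) mirror([1, 0, 0]) rotate([0, atan2(189, 840), 0]) cube([28, 48, 861]);
translate([0, 906, 0]) rotate([0, atan2(189, 840), 0]) cube([28, 48, 861]);
translate([474, 906, 0]) mirror([1, 0, 0]) rotate([0, atan2(189, 840), 0]) cube([28, 48, 861]);


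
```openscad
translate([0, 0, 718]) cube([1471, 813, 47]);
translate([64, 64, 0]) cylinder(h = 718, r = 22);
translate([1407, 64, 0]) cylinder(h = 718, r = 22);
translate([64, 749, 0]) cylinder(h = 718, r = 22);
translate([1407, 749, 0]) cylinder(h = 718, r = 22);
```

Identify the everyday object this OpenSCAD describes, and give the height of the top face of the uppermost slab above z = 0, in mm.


A table. The table height is 765 mm.

A 1471×813×47 slab sits at z = 718 on four Ø44 mm round legs — a table. The top surface is at 718 + 47 = 765 mm.


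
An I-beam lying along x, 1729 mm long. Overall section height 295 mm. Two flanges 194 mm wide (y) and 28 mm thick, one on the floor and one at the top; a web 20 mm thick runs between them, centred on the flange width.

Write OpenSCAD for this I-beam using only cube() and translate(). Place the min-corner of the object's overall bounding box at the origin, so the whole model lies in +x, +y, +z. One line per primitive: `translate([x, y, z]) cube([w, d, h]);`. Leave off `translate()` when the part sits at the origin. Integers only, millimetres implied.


cube([1729, 194, 28]);
translate([0, 87, 28]) cube([1729, 20, 239]);
translate([0, 0, 267]) cube([1729, 194, 28]);


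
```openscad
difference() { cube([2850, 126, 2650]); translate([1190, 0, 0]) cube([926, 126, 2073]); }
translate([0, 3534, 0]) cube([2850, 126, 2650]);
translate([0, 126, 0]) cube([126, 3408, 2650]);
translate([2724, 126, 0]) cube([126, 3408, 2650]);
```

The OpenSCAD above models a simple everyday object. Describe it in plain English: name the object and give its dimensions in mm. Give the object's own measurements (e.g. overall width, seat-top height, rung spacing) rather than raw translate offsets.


A single room: four walls, each 2650 mm tall and 126 mm thick, enclosing an outside footprint 2850×3660 mm (x × y), no floor or roof. The front and back walls (−y and +y sides) run the full x-width; the side walls fit between their inner faces. A door opening 926 mm wide and 2073 mm tall is cut through the front wall from the floor up, its −x edge 1190 mm from the wall's −x end.


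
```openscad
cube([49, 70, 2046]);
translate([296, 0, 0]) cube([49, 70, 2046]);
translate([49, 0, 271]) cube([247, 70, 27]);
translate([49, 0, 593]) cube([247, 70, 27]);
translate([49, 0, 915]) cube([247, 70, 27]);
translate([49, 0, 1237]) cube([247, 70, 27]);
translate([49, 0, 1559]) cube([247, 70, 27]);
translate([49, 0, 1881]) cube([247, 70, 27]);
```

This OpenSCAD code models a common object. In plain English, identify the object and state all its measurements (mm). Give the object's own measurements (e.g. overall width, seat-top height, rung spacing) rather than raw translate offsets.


A straight ladder. Two 49×70 mm vertical rails, 2046 mm tall, stand 345 mm apart (outside-to-outside) with their front faces coplanar on the −y side. 6 rungs, each 70 mm deep and 27 mm tall, span between the inner faces of the rails, front faces flush with the rails. The lowest rung's underside is at z = 271 mm and rungs are spaced 322 mm apart (underside to underside).


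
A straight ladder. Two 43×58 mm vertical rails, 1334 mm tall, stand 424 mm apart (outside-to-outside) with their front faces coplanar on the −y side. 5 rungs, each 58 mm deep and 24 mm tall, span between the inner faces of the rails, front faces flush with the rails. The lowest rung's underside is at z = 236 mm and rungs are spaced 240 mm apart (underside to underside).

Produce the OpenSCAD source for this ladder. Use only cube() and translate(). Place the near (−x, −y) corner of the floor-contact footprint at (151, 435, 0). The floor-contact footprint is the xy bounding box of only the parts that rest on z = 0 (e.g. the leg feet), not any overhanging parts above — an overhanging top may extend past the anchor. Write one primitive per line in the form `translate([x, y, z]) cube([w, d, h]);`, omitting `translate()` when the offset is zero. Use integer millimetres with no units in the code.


// rung span = 424 - 2*43 = 338
// rung[k] z = 236 + k*240
translate([151, 435, 0]) cube([43, 58, 1334]);
translate([532, 435, 0]) cube([43, 58, 1334]);
translate([194, 435, 236]) cube([338, 58, 24]);
translate([194, 435, 476]) cube([338, 58, 24]);
translate([194, 435, 716]) cube([338, 58, 24]);
translate([194, 435, 956]) cube([338, 58, 24]);
translate([194, 435, 1196]) cube([338, 58, 24]);


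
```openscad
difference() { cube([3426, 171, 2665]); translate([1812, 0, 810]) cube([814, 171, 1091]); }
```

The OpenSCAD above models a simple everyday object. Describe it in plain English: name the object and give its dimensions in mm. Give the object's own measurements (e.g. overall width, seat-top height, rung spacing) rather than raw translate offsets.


A wall 3426 mm long (x), 171 mm thick (y), 2665 mm tall, with a rectangular window opening cut through it. The opening is 814 mm wide and 1091 mm tall; its sill is at z = 810 mm and its near (−x) edge is 1812 mm from the wall's −x end. The opening passes through the full wall thickness.


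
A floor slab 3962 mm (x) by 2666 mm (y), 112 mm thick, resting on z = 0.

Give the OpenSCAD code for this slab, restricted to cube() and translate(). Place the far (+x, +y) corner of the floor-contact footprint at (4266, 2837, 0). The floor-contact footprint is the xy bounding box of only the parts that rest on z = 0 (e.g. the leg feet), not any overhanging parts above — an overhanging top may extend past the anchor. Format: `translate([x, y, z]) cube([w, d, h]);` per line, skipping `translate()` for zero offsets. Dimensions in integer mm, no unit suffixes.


translate([304, 171, 0]) cube([3962, 2666, 112]);


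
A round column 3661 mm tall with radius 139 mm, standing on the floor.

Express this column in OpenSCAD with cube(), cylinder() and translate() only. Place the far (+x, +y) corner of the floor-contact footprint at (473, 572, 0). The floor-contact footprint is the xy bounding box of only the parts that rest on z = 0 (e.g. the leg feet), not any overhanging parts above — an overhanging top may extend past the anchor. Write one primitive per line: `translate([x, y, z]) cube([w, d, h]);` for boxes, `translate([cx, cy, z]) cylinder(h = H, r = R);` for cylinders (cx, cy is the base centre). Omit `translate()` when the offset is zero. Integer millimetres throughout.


translate([334, 433, 0]) cylinder(h = 3661, r = 139);


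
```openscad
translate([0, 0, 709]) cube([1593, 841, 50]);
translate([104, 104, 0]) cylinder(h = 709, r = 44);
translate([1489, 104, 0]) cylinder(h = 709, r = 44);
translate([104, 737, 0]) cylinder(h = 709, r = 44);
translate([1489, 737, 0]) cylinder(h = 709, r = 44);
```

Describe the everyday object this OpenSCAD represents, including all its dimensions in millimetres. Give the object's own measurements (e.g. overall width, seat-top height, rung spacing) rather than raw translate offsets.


A rectangular dining table. The top is 1593×841×50 mm with its upper surface at z = 759 mm. It stands on four round legs of 88 mm diameter, each leg's bounding box inset 60 mm from the nearest pair of top edges, running from the floor to the underside of the top.


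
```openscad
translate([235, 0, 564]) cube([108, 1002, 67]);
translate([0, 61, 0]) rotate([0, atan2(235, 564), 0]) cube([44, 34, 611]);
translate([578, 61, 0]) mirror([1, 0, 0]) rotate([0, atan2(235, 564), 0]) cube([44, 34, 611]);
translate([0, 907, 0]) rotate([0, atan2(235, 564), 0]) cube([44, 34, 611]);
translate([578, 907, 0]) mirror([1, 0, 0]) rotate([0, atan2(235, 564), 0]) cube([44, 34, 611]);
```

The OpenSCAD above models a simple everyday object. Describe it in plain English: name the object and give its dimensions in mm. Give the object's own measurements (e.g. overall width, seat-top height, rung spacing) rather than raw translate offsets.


A sawhorse. A 108×1002×67 mm beam (x, y, z) sits on two A-frame leg pairs. Each pair is two raked legs of 44×34 mm section (34 mm along y) splaying symmetrically in x. Each leg rises 564 mm vertically over 235 mm of horizontal reach and is 611 mm long along its own axis. Every leg's outer bottom edge rests on the floor and its outer top edge meets a bottom edge of the beam — the left legs (tilting toward +x) meet the beam's −x bottom edge, the right legs (their mirror images, tilting toward −x) meet its +x bottom edge — so the leg tops tuck under the beam, the beam's underside is 564 mm above the floor, and the feet are 578 mm apart outside-to-outside with the beam centred between them. The two leg pairs are set in 61 mm from either end of the beam.


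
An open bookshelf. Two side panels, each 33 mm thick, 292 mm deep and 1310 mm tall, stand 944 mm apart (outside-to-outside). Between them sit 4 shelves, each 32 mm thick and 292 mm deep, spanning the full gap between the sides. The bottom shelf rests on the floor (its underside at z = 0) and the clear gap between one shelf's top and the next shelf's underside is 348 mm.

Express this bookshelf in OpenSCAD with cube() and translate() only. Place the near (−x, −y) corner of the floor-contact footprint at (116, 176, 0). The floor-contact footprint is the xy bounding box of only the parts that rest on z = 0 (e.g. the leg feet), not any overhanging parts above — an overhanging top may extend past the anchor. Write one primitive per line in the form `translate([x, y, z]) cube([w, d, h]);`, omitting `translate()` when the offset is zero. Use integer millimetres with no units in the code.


translate([116, 176, 0]) cube([33, 292, 1310]);
translate([1027, 176, 0]) cube([33, 292, 1310]);
translate([149, 176, 0]) cube([878, 292, 32]);
translate([149, 176, 380]) cube([878, 292, 32]);
translate([149, 176, 760]) cube([878, 292, 32]);
translate([149, 176, 1140]) cube([878, 292, 32]);


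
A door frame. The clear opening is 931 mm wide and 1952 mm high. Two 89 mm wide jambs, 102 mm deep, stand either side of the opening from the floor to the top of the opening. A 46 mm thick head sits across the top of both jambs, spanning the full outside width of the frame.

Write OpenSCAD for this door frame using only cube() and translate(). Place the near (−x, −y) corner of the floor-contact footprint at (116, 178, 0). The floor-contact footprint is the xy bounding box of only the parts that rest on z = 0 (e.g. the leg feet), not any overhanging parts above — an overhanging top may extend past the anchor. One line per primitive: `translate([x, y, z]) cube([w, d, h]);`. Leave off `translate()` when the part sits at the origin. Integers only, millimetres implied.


translate([116, 178, 0]) cube([89, 102, 1952]);
translate([1136, 178, 0]) cube([89, 102, 1952]);
translate([116, 178, 1952]) cube([1109, 102, 46]);


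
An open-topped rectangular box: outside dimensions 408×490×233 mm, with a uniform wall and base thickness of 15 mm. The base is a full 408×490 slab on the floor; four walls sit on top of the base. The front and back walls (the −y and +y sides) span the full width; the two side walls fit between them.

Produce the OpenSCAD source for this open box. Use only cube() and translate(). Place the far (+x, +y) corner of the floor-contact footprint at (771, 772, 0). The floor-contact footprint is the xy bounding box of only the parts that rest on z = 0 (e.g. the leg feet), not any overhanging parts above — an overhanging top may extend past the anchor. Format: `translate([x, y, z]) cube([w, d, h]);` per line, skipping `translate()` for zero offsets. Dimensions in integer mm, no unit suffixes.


translate([363, 282, 0]) cube([408, 490, 15]);
translate([363, 282, 15]) cube([408, 15, 218]);
translate([363, 757, 15]) cube([408, 15, 218]);
translate([363, 297, 15]) cube([15, 460, 218]);
translate([756, 297, 15]) cube([15, 460, 218]);


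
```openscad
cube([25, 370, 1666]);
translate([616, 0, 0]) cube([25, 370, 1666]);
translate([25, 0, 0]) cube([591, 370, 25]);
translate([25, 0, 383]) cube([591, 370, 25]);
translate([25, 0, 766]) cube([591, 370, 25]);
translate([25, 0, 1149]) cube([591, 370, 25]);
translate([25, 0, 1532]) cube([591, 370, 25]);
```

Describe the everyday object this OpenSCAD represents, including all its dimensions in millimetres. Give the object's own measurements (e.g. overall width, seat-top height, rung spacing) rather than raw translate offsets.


An open bookshelf. Two side panels, each 25 mm thick, 370 mm deep and 1666 mm tall, stand 641 mm apart (outside-to-outside). Between them sit 5 shelves, each 25 mm thick and 370 mm deep, spanning the full gap between the sides. The bottom shelf rests on the floor (its underside at z = 0) and the clear gap between one shelf's top and the next shelf's underside is 358 mm.


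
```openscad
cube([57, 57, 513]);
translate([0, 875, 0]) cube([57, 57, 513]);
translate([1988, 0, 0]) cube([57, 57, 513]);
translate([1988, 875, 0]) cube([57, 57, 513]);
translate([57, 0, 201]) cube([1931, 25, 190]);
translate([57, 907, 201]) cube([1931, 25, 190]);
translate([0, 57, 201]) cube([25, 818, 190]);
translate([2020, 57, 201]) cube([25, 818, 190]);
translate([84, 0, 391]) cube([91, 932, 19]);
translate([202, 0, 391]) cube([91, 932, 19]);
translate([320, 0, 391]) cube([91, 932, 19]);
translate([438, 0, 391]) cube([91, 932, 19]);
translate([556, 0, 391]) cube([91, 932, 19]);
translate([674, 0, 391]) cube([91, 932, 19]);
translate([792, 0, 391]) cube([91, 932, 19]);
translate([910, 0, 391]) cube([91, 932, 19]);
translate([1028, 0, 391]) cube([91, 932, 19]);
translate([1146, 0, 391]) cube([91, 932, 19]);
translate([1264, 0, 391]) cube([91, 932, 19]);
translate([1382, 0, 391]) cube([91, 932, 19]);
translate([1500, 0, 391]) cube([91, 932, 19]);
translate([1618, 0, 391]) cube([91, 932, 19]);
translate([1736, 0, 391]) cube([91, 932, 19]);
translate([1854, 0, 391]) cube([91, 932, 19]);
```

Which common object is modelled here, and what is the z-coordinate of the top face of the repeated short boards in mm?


A bed frame. The slat-top height is 410 mm.

Four posts, four rails, and a row of slats — a bed frame. Slats sit on the rails at z = 201 + 190 = 391; with slat thickness 19, the top is 410 mm.


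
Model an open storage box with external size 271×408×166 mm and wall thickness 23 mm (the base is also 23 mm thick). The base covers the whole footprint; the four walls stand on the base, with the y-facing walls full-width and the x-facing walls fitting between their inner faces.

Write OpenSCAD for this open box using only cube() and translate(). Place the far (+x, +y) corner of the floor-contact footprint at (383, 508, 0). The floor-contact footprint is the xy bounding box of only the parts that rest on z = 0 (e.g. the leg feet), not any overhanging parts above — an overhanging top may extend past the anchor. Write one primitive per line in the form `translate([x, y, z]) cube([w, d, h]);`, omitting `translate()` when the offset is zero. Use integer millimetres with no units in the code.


translate([112, 100, 0]) cube([271, 408, 23]);
translate([112, 100, 23]) cube([271, 23, 143]);
translate([112, 485, 23]) cube([271, 23, 143]);
translate([112, 123, 23]) cube([23, 362, 143]);
translate([360, 123, 23]) cube([23, 362, 143]);


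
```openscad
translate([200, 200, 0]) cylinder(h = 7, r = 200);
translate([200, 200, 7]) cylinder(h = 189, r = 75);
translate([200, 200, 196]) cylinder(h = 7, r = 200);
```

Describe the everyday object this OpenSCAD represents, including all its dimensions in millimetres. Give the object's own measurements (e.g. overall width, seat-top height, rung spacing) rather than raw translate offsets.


A spool: two coaxial disc flanges of radius 200 mm and thickness 7 mm, joined by a core cylinder of radius 75 mm and height 189 mm. The lower flange rests on z = 0 and the three cylinders share a vertical axis.


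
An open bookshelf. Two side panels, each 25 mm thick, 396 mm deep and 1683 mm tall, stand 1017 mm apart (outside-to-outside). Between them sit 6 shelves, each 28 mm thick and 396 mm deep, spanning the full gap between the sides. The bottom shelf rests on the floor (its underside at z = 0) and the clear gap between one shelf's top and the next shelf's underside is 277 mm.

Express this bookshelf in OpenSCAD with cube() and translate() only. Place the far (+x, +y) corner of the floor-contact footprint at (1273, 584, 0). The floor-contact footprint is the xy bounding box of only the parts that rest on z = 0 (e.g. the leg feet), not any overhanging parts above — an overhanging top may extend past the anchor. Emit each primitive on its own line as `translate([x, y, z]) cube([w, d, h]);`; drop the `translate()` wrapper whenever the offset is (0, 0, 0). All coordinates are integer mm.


translate([256, 188, 0]) cube([25, 396, 1683]);
translate([1248, 188, 0]) cube([25, 396, 1683]);
translate([281, 188, 0]) cube([967, 396, 28]);
translate([281, 188, 305]) cube([967, 396, 28]);
translate([281, 188, 610]) cube([967, 396, 28]);
translate([281, 188, 915]) cube([967, 396, 28]);
translate([281, 188, 1220]) cube([967, 396, 28]);
translate([281, 188, 1525]) cube([967, 396, 28]);


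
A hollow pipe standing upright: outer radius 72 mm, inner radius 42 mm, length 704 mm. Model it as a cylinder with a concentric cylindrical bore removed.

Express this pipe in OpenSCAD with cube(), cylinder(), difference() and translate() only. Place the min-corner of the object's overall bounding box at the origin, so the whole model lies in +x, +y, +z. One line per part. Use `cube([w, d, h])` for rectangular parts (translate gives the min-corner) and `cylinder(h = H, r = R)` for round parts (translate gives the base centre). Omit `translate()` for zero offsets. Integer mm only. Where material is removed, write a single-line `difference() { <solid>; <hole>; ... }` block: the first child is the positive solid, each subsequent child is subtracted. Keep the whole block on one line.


difference() { translate([72, 72, 0]) cylinder(h = 704, r = 72); translate([72, 72, 0]) cylinder(h = 704, r = 42); }


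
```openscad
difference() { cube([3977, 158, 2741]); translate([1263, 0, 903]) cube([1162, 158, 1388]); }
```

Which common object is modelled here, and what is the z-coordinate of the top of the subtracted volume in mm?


A wall with a window opening. The window head height is 2291 mm.

A wall with a rectangular opening subtracted — a window. Sill at z = 903, opening 1388 mm tall, so the head is at 903 + 1388 = 2291 mm.


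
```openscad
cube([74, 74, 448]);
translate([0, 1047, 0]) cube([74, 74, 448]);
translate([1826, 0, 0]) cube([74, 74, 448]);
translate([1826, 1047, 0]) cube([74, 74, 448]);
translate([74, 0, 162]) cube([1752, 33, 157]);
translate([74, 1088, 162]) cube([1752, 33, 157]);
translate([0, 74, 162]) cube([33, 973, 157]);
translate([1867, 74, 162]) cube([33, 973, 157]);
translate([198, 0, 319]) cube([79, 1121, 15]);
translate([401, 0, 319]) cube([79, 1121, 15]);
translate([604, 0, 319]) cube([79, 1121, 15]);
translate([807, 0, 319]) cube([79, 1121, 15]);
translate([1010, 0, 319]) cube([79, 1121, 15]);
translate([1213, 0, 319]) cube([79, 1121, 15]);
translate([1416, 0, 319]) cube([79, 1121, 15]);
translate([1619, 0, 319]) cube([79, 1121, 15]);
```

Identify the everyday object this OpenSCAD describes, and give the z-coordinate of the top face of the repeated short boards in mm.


A bed frame. The slat-top height is 334 mm.

Four posts, four rails, and a row of slats — a bed frame. Slats sit on the rails at z = 162 + 157 = 319; with slat thickness 15, the top is 334 mm.


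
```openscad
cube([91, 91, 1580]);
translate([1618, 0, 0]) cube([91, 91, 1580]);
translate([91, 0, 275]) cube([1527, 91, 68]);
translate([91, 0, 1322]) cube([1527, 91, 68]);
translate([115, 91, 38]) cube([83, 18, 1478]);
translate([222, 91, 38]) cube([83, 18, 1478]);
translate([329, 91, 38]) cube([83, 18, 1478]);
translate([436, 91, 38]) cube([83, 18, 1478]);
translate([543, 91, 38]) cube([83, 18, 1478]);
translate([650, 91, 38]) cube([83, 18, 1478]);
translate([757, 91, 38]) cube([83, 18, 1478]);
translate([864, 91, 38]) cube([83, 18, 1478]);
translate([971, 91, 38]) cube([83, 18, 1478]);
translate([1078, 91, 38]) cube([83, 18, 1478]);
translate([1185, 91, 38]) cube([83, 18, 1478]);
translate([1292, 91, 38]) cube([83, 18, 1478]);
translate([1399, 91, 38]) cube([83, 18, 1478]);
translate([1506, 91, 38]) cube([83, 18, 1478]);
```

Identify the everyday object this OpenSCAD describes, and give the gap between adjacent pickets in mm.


A fence section. The picket gap is 24 mm.

Two posts, two rails, 14 pickets — a fence section. Span 1527 mm holds 14 pickets of 83 mm with 15 equal gaps: ⌊(1527 − 14·83) / 15⌋ = 24 mm.


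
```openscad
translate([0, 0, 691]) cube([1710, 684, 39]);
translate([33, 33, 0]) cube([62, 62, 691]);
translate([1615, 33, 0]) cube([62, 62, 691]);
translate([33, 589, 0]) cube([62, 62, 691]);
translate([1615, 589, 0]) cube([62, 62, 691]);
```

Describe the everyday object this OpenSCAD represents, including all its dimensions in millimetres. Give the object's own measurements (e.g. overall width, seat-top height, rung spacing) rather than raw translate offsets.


A rectangular dining table. The top is 1710×684×39 mm with its upper surface at z = 730 mm. It stands on four 62×62 mm square legs, each inset 33 mm from the nearest pair of top edges, running from the floor to the underside of the top.


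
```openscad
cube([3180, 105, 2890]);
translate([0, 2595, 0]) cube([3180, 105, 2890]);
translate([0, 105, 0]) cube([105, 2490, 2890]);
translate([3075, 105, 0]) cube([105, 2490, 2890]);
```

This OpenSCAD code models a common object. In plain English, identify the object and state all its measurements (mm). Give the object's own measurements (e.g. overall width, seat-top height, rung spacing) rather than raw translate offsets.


The wall frame of a small rectangular building: four walls, each 2890 mm tall and 105 mm thick, enclosing a footprint 3180 mm (x) by 2700 mm (y) outside-to-outside, with no floor or roof. The front and back walls (the −y and +y sides) span the full width; the two side walls fit between them.


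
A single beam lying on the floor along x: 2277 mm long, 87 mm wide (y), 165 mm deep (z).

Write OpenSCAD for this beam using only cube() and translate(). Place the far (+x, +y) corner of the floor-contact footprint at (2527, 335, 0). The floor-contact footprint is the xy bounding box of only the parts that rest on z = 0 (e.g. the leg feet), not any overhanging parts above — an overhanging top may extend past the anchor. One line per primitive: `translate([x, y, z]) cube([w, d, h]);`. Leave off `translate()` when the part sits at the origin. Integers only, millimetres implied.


translate([250, 248, 0]) cube([2277, 87, 165]);


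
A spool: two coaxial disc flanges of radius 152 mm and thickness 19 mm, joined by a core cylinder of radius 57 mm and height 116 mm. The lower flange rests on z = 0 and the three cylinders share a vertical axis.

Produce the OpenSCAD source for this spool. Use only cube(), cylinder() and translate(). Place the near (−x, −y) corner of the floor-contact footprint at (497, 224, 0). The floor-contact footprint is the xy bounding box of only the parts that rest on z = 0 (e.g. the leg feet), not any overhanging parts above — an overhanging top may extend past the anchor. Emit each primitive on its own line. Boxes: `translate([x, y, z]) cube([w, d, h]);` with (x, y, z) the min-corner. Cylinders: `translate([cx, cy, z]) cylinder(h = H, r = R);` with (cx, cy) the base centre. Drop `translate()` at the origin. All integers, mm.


translate([649, 376, 0]) cylinder(h = 19, r = 152);
translate([649, 376, 19]) cylinder(h = 116, r = 57);
translate([649, 376, 135]) cylinder(h = 19, r = 152);


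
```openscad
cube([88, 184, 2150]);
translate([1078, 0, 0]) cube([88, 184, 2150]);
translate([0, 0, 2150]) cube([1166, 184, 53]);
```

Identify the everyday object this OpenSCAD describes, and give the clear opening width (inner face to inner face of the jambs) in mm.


A door frame. The clear opening width is 990 mm.

Two 2150 mm tall posts with a header on top — a door frame. The left jamb is 88 mm wide at x = 0; the right jamb starts at x = 1078. The clear opening is 1078 − 88 = 990 mm.


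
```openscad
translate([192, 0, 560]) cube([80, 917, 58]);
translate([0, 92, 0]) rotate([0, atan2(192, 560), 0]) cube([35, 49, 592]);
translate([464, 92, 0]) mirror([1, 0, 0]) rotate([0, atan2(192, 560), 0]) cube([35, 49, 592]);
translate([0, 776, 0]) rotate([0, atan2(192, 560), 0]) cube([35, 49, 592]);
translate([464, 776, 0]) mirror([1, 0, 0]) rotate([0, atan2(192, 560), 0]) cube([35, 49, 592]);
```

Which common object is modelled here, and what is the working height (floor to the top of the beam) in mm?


A sawhorse. The overall height is 618 mm.

A beam across two mirrored pairs of raked legs — a sawhorse. The beam's underside is at z = 560 (matching the legs' vertical rise in atan2(192, 560)) and the beam is 58 mm tall, so its top is at 560 + 58 = 618 mm. The raked legs top out at the beam's underside, so that is the highest point.


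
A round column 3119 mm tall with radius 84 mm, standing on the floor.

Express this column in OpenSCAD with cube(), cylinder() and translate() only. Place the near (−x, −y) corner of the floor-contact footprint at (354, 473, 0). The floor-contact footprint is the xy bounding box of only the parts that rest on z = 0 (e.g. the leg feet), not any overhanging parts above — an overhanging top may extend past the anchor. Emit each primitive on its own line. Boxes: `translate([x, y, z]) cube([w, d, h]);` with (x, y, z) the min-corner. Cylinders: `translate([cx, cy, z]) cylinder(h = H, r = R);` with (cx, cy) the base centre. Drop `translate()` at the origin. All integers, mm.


translate([438, 557, 0]) cylinder(h = 3119, r = 84);


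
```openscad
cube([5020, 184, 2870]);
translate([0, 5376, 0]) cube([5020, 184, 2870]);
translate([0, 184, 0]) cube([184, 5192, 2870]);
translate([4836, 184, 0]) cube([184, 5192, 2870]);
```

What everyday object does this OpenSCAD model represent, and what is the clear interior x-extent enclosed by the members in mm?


A house (or room) frame. The interior width is 4652 mm.

Four 2870 mm walls enclosing a rectangle with no floor or roof — a room or house frame. Outside width is 5020 mm and wall thickness is 184 mm, so the interior width is 5020 − 2 × 184 = 4652 mm.


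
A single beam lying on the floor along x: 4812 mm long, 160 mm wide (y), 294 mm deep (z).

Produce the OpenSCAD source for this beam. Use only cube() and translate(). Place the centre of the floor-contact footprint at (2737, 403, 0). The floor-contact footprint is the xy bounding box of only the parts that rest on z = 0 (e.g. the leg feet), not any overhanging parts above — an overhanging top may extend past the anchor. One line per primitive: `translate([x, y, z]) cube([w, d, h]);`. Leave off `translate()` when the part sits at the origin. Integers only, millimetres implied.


translate([331, 323, 0]) cube([4812, 160, 294]);


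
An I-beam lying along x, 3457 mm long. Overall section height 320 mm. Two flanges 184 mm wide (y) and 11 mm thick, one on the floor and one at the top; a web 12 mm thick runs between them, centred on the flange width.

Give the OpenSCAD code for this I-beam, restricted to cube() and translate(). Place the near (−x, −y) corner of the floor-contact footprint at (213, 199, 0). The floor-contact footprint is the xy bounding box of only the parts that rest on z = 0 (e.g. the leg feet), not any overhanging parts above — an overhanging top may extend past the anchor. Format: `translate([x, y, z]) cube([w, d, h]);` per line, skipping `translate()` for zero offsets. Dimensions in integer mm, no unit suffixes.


translate([213, 199, 0]) cube([3457, 184, 11]);
translate([213, 285, 11]) cube([3457, 12, 298]);
translate([213, 199, 309]) cube([3457, 184, 11]);


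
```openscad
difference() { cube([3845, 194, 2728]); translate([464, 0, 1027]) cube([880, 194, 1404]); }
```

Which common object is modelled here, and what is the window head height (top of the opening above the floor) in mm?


A wall with a window opening. The window head height is 2431 mm.

A wall with a rectangular opening subtracted — a window. Sill at z = 1027, opening 1404 mm tall, so the head is at 1027 + 1404 = 2431 mm.


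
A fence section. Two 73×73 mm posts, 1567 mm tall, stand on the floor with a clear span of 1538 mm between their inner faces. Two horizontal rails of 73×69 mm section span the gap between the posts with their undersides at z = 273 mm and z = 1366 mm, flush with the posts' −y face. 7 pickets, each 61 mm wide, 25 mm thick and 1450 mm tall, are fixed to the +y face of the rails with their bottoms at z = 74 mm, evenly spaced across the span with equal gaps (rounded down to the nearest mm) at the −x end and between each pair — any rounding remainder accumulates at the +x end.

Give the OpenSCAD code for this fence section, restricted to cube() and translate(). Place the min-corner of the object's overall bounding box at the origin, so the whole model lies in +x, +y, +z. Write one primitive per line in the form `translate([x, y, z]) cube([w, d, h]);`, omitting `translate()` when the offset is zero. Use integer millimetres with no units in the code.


cube([73, 73, 1567]);
translate([1611, 0, 0]) cube([73, 73, 1567]);
translate([73, 0, 273]) cube([1538, 73, 69]);
translate([73, 0, 1366]) cube([1538, 73, 69]);
translate([211, 73, 74]) cube([61, 25, 1450]);
translate([410, 73, 74]) cube([61, 25, 1450]);
translate([609, 73, 74]) cube([61, 25, 1450]);
translate([808, 73, 74]) cube([61, 25, 1450]);
translate([1007, 73, 74]) cube([61, 25, 1450]);
translate([1206, 73, 74]) cube([61, 25, 1450]);
translate([1405, 73, 74]) cube([61, 25, 1450]);


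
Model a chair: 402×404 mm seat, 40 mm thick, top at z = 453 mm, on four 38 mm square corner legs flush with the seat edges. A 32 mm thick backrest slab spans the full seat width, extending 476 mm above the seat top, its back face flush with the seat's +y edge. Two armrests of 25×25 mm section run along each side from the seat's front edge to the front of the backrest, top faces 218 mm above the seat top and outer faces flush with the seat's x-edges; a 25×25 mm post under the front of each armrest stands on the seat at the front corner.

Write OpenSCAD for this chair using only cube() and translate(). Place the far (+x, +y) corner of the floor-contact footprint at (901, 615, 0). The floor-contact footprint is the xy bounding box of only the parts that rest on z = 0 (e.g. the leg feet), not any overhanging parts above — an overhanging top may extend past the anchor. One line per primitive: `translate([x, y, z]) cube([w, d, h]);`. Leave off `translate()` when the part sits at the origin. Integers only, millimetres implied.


// leg_h = 453 - 40 = 413
// arm post h = 218 - 25 = 193
translate([499, 211, 413]) cube([402, 404, 40]);
translate([499, 211, 0]) cube([38, 38, 413]);
translate([863, 211, 0]) cube([38, 38, 413]);
translate([499, 577, 0]) cube([38, 38, 413]);
translate([863, 577, 0]) cube([38, 38, 413]);
translate([499, 583, 453]) cube([402, 32, 476]);
translate([499, 211, 646]) cube([25, 372, 25]);
translate([876, 211, 646]) cube([25, 372, 25]);
translate([499, 211, 453]) cube([25, 25, 193]);
translate([876, 211, 453]) cube([25, 25, 193]);
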